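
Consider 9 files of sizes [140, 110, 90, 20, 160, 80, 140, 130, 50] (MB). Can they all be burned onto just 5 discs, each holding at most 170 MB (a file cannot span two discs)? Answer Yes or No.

Total = 920 MB; ⌈920/170⌉ = 6.
At least 6 discs are required, but only 5 are allowed.

No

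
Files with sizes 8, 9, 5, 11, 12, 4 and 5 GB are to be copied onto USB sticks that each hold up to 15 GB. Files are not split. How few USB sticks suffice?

Total = 12 + 11 + 9 + 8 + 5 + 5 + 4 = 54 GB.
Lower bound: ⌈54/15⌉ = 4 USB sticks.
A packing using 4 USB sticks:
  USB stick 1: 12 = 12
  USB stick 2: 11 + 4 = 15
  USB stick 3: 9 + 5 = 14
  USB stick 4: 8 + 5 = 13
This matches the lower bound, so 4 is optimal.

4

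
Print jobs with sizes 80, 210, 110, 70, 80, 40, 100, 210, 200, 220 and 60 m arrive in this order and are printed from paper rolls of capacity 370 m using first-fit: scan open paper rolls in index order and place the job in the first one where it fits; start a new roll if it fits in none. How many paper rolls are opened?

  80 → roll 1 (new)  [load 80/370]
  210 → roll 1  [load 290/370]
  110 → roll 2 (new)  [load 110/370]
  70 → roll 1  [load 360/370]
  80 → roll 2  [load 190/370]
  40 → roll 2  [load 230/370]
  100 → roll 2  [load 330/370]
  210 → roll 3 (new)  [load 210/370]
  200 → roll 4 (new)  [load 200/370]
  220 → roll 5 (new)  [load 220/370]
  60 → roll 3  [load 270/370]
5 paper rolls opened.

5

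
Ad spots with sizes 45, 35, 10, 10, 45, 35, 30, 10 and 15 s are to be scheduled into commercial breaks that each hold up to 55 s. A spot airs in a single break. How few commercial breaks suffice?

5

Total = 45 + 45 + 35 + 35 + 30 + 15 + 10 + 10 + 10 = 235 s.
Lower bound: ⌈235/55⌉ = 5 commercial breaks.
A packing using 5 commercial breaks:
  break 1: 45 + 10 = 55
  break 2: 45 + 10 = 55
  break 3: 35 + 15 = 50
  break 4: 35 + 10 = 45
  break 5: 30 = 30
This matches the lower bound, so 5 is optimal.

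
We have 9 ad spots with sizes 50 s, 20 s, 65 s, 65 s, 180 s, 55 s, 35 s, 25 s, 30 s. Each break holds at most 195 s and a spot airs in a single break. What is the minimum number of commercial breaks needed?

3

Total = 180 + 65 + 65 + 55 + 50 + 35 + 30 + 25 + 20 = 525 s.
Lower bound: ⌈525/195⌉ = 3 commercial breaks.
A packing using 3 commercial breaks:
  break 1: 180 = 180
  break 2: 65 + 65 + 55 = 185
  break 3: 50 + 35 + 30 + 25 + 20 = 160
This matches the lower bound, so 3 is optimal.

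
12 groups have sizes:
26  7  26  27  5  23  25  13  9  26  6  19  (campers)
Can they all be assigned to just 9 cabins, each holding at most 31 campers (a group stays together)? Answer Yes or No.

A valid assignment using 8 cabins:
  cabin 1: 27 = 27
  cabin 2: 26 + 5 = 31
  cabin 3: 26 = 26
  cabin 4: 26 = 26
  cabin 5: 25 + 6 = 31
  cabin 6: 23 + 7 = 30
  cabin 7: 19 + 9 = 28
  cabin 8: 13 = 13
That uses only 8 ≤ 9, so 9 cabins are enough.

Yes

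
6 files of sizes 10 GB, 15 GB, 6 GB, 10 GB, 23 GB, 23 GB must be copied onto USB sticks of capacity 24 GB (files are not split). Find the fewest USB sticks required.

Total = 23 + 23 + 15 + 10 + 10 + 6 = 87 GB.
Lower bound: ⌈87/24⌉ = 4 USB sticks.
A packing using 4 USB sticks:
  USB stick 1: 23 = 23
  USB stick 2: 23 = 23
  USB stick 3: 15 + 6 = 21
  USB stick 4: 10 + 10 = 20
This matches the lower bound, so 4 is optimal.

4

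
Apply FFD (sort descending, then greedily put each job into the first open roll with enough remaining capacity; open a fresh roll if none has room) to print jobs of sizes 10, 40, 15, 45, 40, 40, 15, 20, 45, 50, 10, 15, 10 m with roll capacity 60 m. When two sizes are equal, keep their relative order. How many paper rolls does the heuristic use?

Sorted descending: 50, 45, 45, 40, 40, 40, 20, 15, 15, 15, 10, 10, 10.
  50 → roll 1 (new)  [load 50/60]
  45 → roll 2 (new)  [load 45/60]
  45 → roll 3 (new)  [load 45/60]
  40 → roll 4 (new)  [load 40/60]
  40 → roll 5 (new)  [load 40/60]
  40 → roll 6 (new)  [load 40/60]
  20 → roll 4  [load 60/60]
  15 → roll 2  [load 60/60]
  15 → roll 3  [load 60/60]
  15 → roll 5  [load 55/60]
  10 → roll 1  [load 60/60]
  10 → roll 6  [load 50/60]
  10 → roll 6  [load 60/60]
6 paper rolls opened.

6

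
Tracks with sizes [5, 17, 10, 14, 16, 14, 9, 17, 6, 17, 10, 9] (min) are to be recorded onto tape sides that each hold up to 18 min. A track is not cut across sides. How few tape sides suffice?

9

Total = 17 + 17 + 17 + 16 + 14 + 14 + 10 + 10 + 9 + 9 + 6 + 5 = 144 min.
Lower bound: ⌈144/18⌉ = 8 tape sides.
A packing using 9 tape sides:
  side 1: 17 = 17
  side 2: 17 = 17
  side 3: 17 = 17
  side 4: 16 = 16
  side 5: 14 = 14
  side 6: 14 = 14
  side 7: 10 + 6 = 16
  side 8: 10 + 5 = 15
  side 9: 9 + 9 = 18
No arrangement into 8 tape sides stays within capacity, so 9 is optimal.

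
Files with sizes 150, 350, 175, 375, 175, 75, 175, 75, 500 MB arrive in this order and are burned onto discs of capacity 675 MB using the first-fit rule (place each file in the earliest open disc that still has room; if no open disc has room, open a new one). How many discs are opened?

4

  150 → disc 1 (new)  [load 150/675]
  350 → disc 1  [load 500/675]
  175 → disc 1  [load 675/675]
  375 → disc 2 (new)  [load 375/675]
  175 → disc 2  [load 550/675]
  75 → disc 2  [load 625/675]
  175 → disc 3 (new)  [load 175/675]
  75 → disc 3  [load 250/675]
  500 → disc 4 (new)  [load 500/675]
4 discs opened.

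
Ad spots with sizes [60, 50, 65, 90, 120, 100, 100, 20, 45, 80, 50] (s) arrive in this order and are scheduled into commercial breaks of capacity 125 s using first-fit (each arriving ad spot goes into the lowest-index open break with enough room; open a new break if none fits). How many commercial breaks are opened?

  60 → break 1 (new)  [load 60/125]
  50 → break 1  [load 110/125]
  65 → break 2 (new)  [load 65/125]
  90 → break 3 (new)  [load 90/125]
  120 → break 4 (new)  [load 120/125]
  100 → break 5 (new)  [load 100/125]
  100 → break 6 (new)  [load 100/125]
  20 → break 2  [load 85/125]
  45 → break 7 (new)  [load 45/125]
  80 → break 7  [load 125/125]
  50 → break 8 (new)  [load 50/125]
8 commercial breaks opened.

8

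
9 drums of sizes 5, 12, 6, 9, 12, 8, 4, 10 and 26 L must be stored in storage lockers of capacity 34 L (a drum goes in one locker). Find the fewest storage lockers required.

3

Total = 26 + 12 + 12 + 10 + 9 + 8 + 6 + 5 + 4 = 92 L.
Lower bound: ⌈92/34⌉ = 3 storage lockers.
A packing using 3 storage lockers:
  locker 1: 26 + 8 = 34
  locker 2: 12 + 12 + 10 = 34
  locker 3: 9 + 6 + 5 + 4 = 24
This matches the lower bound, so 3 is optimal.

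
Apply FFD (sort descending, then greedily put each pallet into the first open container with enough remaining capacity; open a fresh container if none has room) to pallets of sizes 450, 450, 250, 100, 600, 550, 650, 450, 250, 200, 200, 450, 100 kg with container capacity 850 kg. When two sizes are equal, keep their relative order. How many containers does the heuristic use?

7

Sorted descending: 650, 600, 550, 450, 450, 450, 450, 250, 250, 200, 200, 100, 100.
  650 → container 1 (new)  [load 650/850]
  600 → container 2 (new)  [load 600/850]
  550 → container 3 (new)  [load 550/850]
  450 → container 4 (new)  [load 450/850]
  450 → container 5 (new)  [load 450/850]
  450 → container 6 (new)  [load 450/850]
  450 → container 7 (new)  [load 450/850]
  250 → container 2  [load 850/850]
  250 → container 3  [load 800/850]
  200 → container 1  [load 850/850]
  200 → container 4  [load 650/850]
  100 → container 4  [load 750/850]
  100 → container 4  [load 850/850]
7 containers opened.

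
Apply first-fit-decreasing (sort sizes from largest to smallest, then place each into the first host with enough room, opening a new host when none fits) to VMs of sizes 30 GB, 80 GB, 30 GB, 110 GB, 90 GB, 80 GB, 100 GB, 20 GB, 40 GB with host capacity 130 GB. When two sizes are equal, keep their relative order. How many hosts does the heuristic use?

Sorted descending: 110, 100, 90, 80, 80, 40, 30, 30, 20.
  110 → host 1 (new)  [load 110/130]
  100 → host 2 (new)  [load 100/130]
  90 → host 3 (new)  [load 90/130]
  80 → host 4 (new)  [load 80/130]
  80 → host 5 (new)  [load 80/130]
  40 → host 3  [load 130/130]
  30 → host 2  [load 130/130]
  30 → host 4  [load 110/130]
  20 → host 1  [load 130/130]
5 hosts opened.

5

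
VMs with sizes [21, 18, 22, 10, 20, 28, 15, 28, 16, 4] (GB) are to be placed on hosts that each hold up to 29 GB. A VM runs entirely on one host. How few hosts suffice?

8

Total = 28 + 28 + 22 + 21 + 20 + 18 + 16 + 15 + 10 + 4 = 182 GB.
Lower bound: ⌈182/29⌉ = 7 hosts.
Also, 8 VMs each exceed 29/2 GB, and no two of those can share a host, so at least 8 hosts are needed.
A packing using 8 hosts:
  host 1: 28 = 28
  host 2: 28 = 28
  host 3: 22 + 4 = 26
  host 4: 21 = 21
  host 5: 20 = 20
  host 6: 18 + 10 = 28
  host 7: 16 = 16
  host 8: 15 = 15
This matches the lower bound, so 8 is optimal.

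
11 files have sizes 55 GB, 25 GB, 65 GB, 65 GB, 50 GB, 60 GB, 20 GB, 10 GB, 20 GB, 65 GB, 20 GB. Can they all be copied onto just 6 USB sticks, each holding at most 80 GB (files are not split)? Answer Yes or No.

No

Total = 455 GB; ⌈455/80⌉ = 6.
The bound of 6 does not rule out 6, but exhaustive search shows no assignment into 6 USB sticks of capacity 80 GB exists — the minimum is 7.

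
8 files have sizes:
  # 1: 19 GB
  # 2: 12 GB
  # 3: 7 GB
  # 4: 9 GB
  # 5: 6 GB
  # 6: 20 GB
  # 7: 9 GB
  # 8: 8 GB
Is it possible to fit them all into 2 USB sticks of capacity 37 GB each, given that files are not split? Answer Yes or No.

No

Total = 90 GB; ⌈90/37⌉ = 3.
At least 3 USB sticks are required, but only 2 are allowed.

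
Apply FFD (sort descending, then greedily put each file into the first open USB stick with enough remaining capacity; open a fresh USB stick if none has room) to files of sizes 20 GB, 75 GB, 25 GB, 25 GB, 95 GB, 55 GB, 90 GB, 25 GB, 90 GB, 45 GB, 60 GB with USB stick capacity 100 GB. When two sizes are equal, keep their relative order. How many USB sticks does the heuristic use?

7

Sorted descending: 95, 90, 90, 75, 60, 55, 45, 25, 25, 25, 20.
  95 → USB stick 1 (new)  [load 95/100]
  90 → USB stick 2 (new)  [load 90/100]
  90 → USB stick 3 (new)  [load 90/100]
  75 → USB stick 4 (new)  [load 75/100]
  60 → USB stick 5 (new)  [load 60/100]
  55 → USB stick 6 (new)  [load 55/100]
  45 → USB stick 6  [load 100/100]
  25 → USB stick 4  [load 100/100]
  25 → USB stick 5  [load 85/100]
  25 → USB stick 7 (new)  [load 25/100]
  20 → USB stick 7  [load 45/100]
7 USB sticks opened.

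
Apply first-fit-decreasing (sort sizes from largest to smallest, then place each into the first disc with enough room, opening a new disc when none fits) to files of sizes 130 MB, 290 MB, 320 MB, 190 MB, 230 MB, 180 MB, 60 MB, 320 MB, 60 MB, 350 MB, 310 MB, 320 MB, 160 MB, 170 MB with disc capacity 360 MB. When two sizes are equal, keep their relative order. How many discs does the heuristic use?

10

Sorted descending: 350, 320, 320, 320, 310, 290, 230, 190, 180, 170, 160, 130, 60, 60.
  350 → disc 1 (new)  [load 350/360]
  320 → disc 2 (new)  [load 320/360]
  320 → disc 3 (new)  [load 320/360]
  320 → disc 4 (new)  [load 320/360]
  310 → disc 5 (new)  [load 310/360]
  290 → disc 6 (new)  [load 290/360]
  230 → disc 7 (new)  [load 230/360]
  190 → disc 8 (new)  [load 190/360]
  180 → disc 9 (new)  [load 180/360]
  170 → disc 8  [load 360/360]
  160 → disc 9  [load 340/360]
  130 → disc 7  [load 360/360]
  60 → disc 6  [load 350/360]
  60 → disc 10 (new)  [load 60/360]
10 discs opened.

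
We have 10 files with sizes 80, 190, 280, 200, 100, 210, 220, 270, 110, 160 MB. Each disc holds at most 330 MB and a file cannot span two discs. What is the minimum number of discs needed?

7

Total = 280 + 270 + 220 + 210 + 200 + 190 + 160 + 110 + 100 + 80 = 1820 MB.
Lower bound: ⌈1820/330⌉ = 6 discs.
A packing using 7 discs:
  disc 1: 280 = 280
  disc 2: 270 = 270
  disc 3: 220 + 110 = 330
  disc 4: 210 + 100 = 310
  disc 5: 200 + 80 = 280
  disc 6: 190 = 190
  disc 7: 160 = 160
No arrangement into 6 discs stays within capacity, so 7 is optimal.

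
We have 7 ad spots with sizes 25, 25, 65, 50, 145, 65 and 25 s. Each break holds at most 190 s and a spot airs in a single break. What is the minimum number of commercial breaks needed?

Total = 145 + 65 + 65 + 50 + 25 + 25 + 25 = 400 s.
Lower bound: ⌈400/190⌉ = 3 commercial breaks.
A packing using 3 commercial breaks:
  break 1: 145 + 25 = 170
  break 2: 65 + 65 + 50 = 180
  break 3: 25 + 25 = 50
This matches the lower bound, so 3 is optimal.

3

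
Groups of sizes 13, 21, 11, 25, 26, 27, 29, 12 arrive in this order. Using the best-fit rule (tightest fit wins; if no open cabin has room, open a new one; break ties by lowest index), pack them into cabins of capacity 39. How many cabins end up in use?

5

  13 → cabin 1 (new)  [load 13/39]
  21 → cabin 1  [load 34/39]
  11 → cabin 2 (new)  [load 11/39]
  25 → cabin 2  [load 36/39]
  26 → cabin 3 (new)  [load 26/39]
  27 → cabin 4 (new)  [load 27/39]
  29 → cabin 5 (new)  [load 29/39]
  12 → cabin 4  [load 39/39]
5 cabins opened.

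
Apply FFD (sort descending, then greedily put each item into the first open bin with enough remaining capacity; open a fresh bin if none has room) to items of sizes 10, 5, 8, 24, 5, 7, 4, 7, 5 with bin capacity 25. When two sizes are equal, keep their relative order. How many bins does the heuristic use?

4

Sorted descending: 24, 10, 8, 7, 7, 5, 5, 5, 4.
  24 → bin 1 (new)  [load 24/25]
  10 → bin 2 (new)  [load 10/25]
  8 → bin 2  [load 18/25]
  7 → bin 2  [load 25/25]
  7 → bin 3 (new)  [load 7/25]
  5 → bin 3  [load 12/25]
  5 → bin 3  [load 17/25]
  5 → bin 3  [load 22/25]
  4 → bin 4 (new)  [load 4/25]
4 bins opened.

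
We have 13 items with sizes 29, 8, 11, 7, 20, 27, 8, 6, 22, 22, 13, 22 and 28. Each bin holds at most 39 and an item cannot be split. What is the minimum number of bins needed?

Total = 29 + 28 + 27 + 22 + 22 + 22 + 20 + 13 + 11 + 8 + 8 + 7 + 6 = 223.
Lower bound: ⌈223/39⌉ = 6 bins.
Also, 7 items each exceed 39/2, and no two of those can share a bin, so at least 7 bins are needed.
A packing using 7 bins:
  bin 1: 29 + 8 = 37
  bin 2: 28 + 11 = 39
  bin 3: 27 + 8 = 35
  bin 4: 22 + 13 = 35
  bin 5: 22 + 7 + 6 = 35
  bin 6: 22 = 22
  bin 7: 20 = 20
This matches the lower bound, so 7 is optimal.

7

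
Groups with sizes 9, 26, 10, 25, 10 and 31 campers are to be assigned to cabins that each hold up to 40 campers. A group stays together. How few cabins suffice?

Total = 31 + 26 + 25 + 10 + 10 + 9 = 111 campers.
Lower bound: ⌈111/40⌉ = 3 cabins.
A packing using 3 cabins:
  cabin 1: 31 + 9 = 40
  cabin 2: 26 + 10 = 36
  cabin 3: 25 + 10 = 35
This matches the lower bound, so 3 is optimal.

3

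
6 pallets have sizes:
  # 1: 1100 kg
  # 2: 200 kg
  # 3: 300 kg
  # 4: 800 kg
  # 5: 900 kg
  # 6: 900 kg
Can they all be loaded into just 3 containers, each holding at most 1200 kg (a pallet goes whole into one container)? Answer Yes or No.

Total = 4200 kg; ⌈4200/1200⌉ = 4.
At least 4 containers are required, but only 3 are allowed.

No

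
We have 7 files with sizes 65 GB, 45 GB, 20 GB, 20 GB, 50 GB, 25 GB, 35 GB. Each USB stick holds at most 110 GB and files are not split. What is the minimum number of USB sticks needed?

3

Total = 65 + 50 + 45 + 35 + 25 + 20 + 20 = 260 GB.
Lower bound: ⌈260/110⌉ = 3 USB sticks.
A packing using 3 USB sticks:
  USB stick 1: 65 + 45 = 110
  USB stick 2: 50 + 35 + 25 = 110
  USB stick 3: 20 + 20 = 40
This matches the lower bound, so 3 is optimal.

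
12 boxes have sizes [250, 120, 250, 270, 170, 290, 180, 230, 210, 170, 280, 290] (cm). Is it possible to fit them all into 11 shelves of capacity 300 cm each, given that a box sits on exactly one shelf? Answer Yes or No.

Yes

A valid assignment using 11 shelves:
  shelf 1: 290 = 290
  shelf 2: 290 = 290
  shelf 3: 280 = 280
  shelf 4: 270 = 270
  shelf 5: 250 = 250
  shelf 6: 250 = 250
  shelf 7: 230 = 230
  shelf 8: 210 = 210
  shelf 9: 180 + 120 = 300
  shelf 10: 170 = 170
  shelf 11: 170 = 170
Every load is within 300 cm, so 11 shelves suffice.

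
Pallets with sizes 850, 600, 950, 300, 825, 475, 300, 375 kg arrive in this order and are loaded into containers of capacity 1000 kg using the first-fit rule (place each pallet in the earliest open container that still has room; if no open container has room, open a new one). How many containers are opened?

6

  850 → container 1 (new)  [load 850/1000]
  600 → container 2 (new)  [load 600/1000]
  950 → container 3 (new)  [load 950/1000]
  300 → container 2  [load 900/1000]
  825 → container 4 (new)  [load 825/1000]
  475 → container 5 (new)  [load 475/1000]
  300 → container 5  [load 775/1000]
  375 → container 6 (new)  [load 375/1000]
6 containers opened.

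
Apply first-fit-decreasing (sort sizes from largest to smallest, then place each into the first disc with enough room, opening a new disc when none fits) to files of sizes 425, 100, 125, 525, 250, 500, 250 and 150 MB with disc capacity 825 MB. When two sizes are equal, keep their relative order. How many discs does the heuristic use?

Sorted descending: 525, 500, 425, 250, 250, 150, 125, 100.
  525 → disc 1 (new)  [load 525/825]
  500 → disc 2 (new)  [load 500/825]
  425 → disc 3 (new)  [load 425/825]
  250 → disc 1  [load 775/825]
  250 → disc 2  [load 750/825]
  150 → disc 3  [load 575/825]
  125 → disc 3  [load 700/825]
  100 → disc 3  [load 800/825]
3 discs opened.

3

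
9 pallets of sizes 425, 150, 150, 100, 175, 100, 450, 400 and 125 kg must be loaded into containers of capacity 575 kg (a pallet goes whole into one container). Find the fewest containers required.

Total = 450 + 425 + 400 + 175 + 150 + 150 + 125 + 100 + 100 = 2075 kg.
Lower bound: ⌈2075/575⌉ = 4 containers.
A packing using 4 containers:
  container 1: 450 + 125 = 575
  container 2: 425 + 150 = 575
  container 3: 400 + 175 = 575
  container 4: 150 + 100 + 100 = 350
This matches the lower bound, so 4 is optimal.

4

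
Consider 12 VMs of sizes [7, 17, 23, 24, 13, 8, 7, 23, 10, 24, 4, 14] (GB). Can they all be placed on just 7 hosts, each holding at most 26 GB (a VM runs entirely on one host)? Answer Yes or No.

Total = 174 GB; ⌈174/26⌉ = 7.
The bound of 7 does not rule out 7, but exhaustive search shows no assignment into 7 hosts of capacity 26 GB exists — the minimum is 8.

No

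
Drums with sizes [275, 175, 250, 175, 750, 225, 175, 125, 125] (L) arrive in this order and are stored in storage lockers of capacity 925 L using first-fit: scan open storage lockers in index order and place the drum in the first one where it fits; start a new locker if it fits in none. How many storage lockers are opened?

  275 → locker 1 (new)  [load 275/925]
  175 → locker 1  [load 450/925]
  250 → locker 1  [load 700/925]
  175 → locker 1  [load 875/925]
  750 → locker 2 (new)  [load 750/925]
  225 → locker 3 (new)  [load 225/925]
  175 → locker 2  [load 925/925]
  125 → locker 3  [load 350/925]
  125 → locker 3  [load 475/925]
3 storage lockers opened.

3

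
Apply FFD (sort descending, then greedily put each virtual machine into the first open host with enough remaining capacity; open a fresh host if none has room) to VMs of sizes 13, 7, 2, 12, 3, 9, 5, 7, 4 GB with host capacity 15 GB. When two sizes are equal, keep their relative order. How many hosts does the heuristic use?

Sorted descending: 13, 12, 9, 7, 7, 5, 4, 3, 2.
  13 → host 1 (new)  [load 13/15]
  12 → host 2 (new)  [load 12/15]
  9 → host 3 (new)  [load 9/15]
  7 → host 4 (new)  [load 7/15]
  7 → host 4  [load 14/15]
  5 → host 3  [load 14/15]
  4 → host 5 (new)  [load 4/15]
  3 → host 2  [load 15/15]
  2 → host 1  [load 15/15]
5 hosts opened.

5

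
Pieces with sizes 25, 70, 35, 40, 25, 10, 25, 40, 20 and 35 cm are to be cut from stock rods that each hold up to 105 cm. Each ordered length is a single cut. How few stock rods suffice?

Total = 70 + 40 + 40 + 35 + 35 + 25 + 25 + 25 + 20 + 10 = 325 cm.
Lower bound: ⌈325/105⌉ = 4 stock rods.
A packing using 4 stock rods:
  stock rod 1: 70 + 35 = 105
  stock rod 2: 40 + 40 + 25 = 105
  stock rod 3: 35 + 25 + 25 + 20 = 105
  stock rod 4: 10 = 10
This matches the lower bound, so 4 is optimal.

4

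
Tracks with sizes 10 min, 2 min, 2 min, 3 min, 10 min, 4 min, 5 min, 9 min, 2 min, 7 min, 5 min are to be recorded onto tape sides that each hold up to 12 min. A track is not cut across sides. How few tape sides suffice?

5

Total = 10 + 10 + 9 + 7 + 5 + 5 + 4 + 3 + 2 + 2 + 2 = 59 min.
Lower bound: ⌈59/12⌉ = 5 tape sides.
A packing using 5 tape sides:
  side 1: 10 + 2 = 12
  side 2: 10 + 2 = 12
  side 3: 9 + 3 = 12
  side 4: 7 + 5 = 12
  side 5: 5 + 4 + 2 = 11
This matches the lower bound, so 5 is optimal.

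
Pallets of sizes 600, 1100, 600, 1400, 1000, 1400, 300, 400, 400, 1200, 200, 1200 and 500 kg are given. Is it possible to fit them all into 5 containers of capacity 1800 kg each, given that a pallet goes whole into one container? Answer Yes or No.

Total = 10300 kg; ⌈10300/1800⌉ = 6.
At least 6 containers are required, but only 5 are allowed.

No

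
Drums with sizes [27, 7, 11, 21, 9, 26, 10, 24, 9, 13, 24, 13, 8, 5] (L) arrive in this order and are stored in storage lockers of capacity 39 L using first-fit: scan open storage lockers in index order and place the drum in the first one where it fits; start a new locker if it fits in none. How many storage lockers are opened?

6

  27 → locker 1 (new)  [load 27/39]
  7 → locker 1  [load 34/39]
  11 → locker 2 (new)  [load 11/39]
  21 → locker 2  [load 32/39]
  9 → locker 3 (new)  [load 9/39]
  26 → locker 3  [load 35/39]
  10 → locker 4 (new)  [load 10/39]
  24 → locker 4  [load 34/39]
  9 → locker 5 (new)  [load 9/39]
  13 → locker 5  [load 22/39]
  24 → locker 6 (new)  [load 24/39]
  13 → locker 5  [load 35/39]
  8 → locker 6  [load 32/39]
  5 → locker 1  [load 39/39]
6 storage lockers opened.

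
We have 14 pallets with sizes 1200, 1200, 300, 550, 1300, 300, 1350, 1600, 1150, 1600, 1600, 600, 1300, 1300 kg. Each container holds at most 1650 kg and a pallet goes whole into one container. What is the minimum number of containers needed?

Total = 1600 + 1600 + 1600 + 1350 + 1300 + 1300 + 1300 + 1200 + 1200 + 1150 + 600 + 550 + 300 + 300 = 15350 kg.
Lower bound: ⌈15350/1650⌉ = 10 containers.
A packing using 11 containers:
  container 1: 1600 = 1600
  container 2: 1600 = 1600
  container 3: 1600 = 1600
  container 4: 1350 + 300 = 1650
  container 5: 1300 + 300 = 1600
  container 6: 1300 = 1300
  container 7: 1300 = 1300
  container 8: 1200 = 1200
  container 9: 1200 = 1200
  container 10: 1150 = 1150
  container 11: 600 + 550 = 1150
No arrangement into 10 containers stays within capacity, so 11 is optimal.

11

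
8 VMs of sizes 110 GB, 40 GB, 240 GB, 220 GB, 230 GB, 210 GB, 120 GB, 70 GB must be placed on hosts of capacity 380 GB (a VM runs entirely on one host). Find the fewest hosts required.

4

Total = 240 + 230 + 220 + 210 + 120 + 110 + 70 + 40 = 1240 GB.
Lower bound: ⌈1240/380⌉ = 4 hosts.
A packing using 4 hosts:
  host 1: 240 + 120 = 360
  host 2: 230 + 110 + 40 = 380
  host 3: 220 + 70 = 290
  host 4: 210 = 210
This matches the lower bound, so 4 is optimal.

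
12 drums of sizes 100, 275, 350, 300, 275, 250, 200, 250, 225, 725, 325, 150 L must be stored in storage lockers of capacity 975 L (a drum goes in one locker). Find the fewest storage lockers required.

Total = 725 + 350 + 325 + 300 + 275 + 275 + 250 + 250 + 225 + 200 + 150 + 100 = 3425 L.
Lower bound: ⌈3425/975⌉ = 4 storage lockers.
A packing using 4 storage lockers:
  locker 1: 725 + 250 = 975
  locker 2: 350 + 325 + 300 = 975
  locker 3: 275 + 275 + 250 + 150 = 950
  locker 4: 225 + 200 + 100 = 525
This matches the lower bound, so 4 is optimal.

4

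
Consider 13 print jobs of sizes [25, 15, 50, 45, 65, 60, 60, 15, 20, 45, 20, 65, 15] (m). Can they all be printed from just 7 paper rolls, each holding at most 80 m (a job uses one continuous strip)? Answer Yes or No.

A valid assignment using 7 paper rolls:
  roll 1: 65 + 15 = 80
  roll 2: 65 + 15 = 80
  roll 3: 60 + 20 = 80
  roll 4: 60 + 20 = 80
  roll 5: 50 + 25 = 75
  roll 6: 45 + 15 = 60
  roll 7: 45 = 45
Every load is within 80 m, so 7 paper rolls suffice.

Yes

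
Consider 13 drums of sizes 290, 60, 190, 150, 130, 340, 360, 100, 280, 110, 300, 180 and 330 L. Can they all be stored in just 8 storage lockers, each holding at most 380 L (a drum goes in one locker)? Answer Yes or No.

No

Total = 2820 L; ⌈2820/380⌉ = 8.
The bound of 8 does not rule out 8, but exhaustive search shows no assignment into 8 storage lockers of capacity 380 L exists — the minimum is 9.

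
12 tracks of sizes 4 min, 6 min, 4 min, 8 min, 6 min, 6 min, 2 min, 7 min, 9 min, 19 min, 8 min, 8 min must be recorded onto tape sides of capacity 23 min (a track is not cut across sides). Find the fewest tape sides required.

4

Total = 19 + 9 + 8 + 8 + 8 + 7 + 6 + 6 + 6 + 4 + 4 + 2 = 87 min.
Lower bound: ⌈87/23⌉ = 4 tape sides.
A packing using 4 tape sides:
  side 1: 19 + 4 = 23
  side 2: 9 + 8 + 6 = 23
  side 3: 8 + 8 + 7 = 23
  side 4: 6 + 6 + 4 + 2 = 18
This matches the lower bound, so 4 is optimal.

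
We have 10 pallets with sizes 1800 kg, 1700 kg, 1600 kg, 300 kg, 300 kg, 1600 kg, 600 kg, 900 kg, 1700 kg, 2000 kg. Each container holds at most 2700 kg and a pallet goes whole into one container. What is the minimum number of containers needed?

6

Total = 2000 + 1800 + 1700 + 1700 + 1600 + 1600 + 900 + 600 + 300 + 300 = 12500 kg.
Lower bound: ⌈12500/2700⌉ = 5 containers.
Also, 6 pallets each exceed 1350 kg, and no two of those can share a container, so at least 6 containers are needed.
A packing using 6 containers:
  container 1: 2000 + 600 = 2600
  container 2: 1800 + 900 = 2700
  container 3: 1700 + 300 + 300 = 2300
  container 4: 1700 = 1700
  container 5: 1600 = 1600
  container 6: 1600 = 1600
This matches the lower bound, so 6 is optimal.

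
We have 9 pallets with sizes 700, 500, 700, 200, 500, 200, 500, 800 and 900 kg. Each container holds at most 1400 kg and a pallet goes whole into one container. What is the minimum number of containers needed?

4

Total = 900 + 800 + 700 + 700 + 500 + 500 + 500 + 200 + 200 = 5000 kg.
Lower bound: ⌈5000/1400⌉ = 4 containers.
A packing using 4 containers:
  container 1: 900 + 500 = 1400
  container 2: 800 + 500 = 1300
  container 3: 700 + 700 = 1400
  container 4: 500 + 200 + 200 = 900
This matches the lower bound, so 4 is optimal.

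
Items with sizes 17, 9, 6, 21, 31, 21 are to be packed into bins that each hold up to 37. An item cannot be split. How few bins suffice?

4

Total = 31 + 21 + 21 + 17 + 9 + 6 = 105.
Lower bound: ⌈105/37⌉ = 3 bins.
A packing using 4 bins:
  bin 1: 31 + 6 = 37
  bin 2: 21 + 9 = 30
  bin 3: 21 = 21
  bin 4: 17 = 17
No arrangement into 3 bins stays within capacity, so 4 is optimal.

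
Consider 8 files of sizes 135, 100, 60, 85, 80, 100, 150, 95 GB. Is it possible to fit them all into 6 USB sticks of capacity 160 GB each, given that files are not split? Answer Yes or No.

Total = 805 GB; ⌈805/160⌉ = 6.
The bound of 6 does not rule out 6, but exhaustive search shows no assignment into 6 USB sticks of capacity 160 GB exists — the minimum is 7.

No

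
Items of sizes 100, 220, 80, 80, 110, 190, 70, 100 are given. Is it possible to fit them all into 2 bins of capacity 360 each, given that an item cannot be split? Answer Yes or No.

Total = 950; ⌈950/360⌉ = 3.
At least 3 bins are required, but only 2 are allowed.

No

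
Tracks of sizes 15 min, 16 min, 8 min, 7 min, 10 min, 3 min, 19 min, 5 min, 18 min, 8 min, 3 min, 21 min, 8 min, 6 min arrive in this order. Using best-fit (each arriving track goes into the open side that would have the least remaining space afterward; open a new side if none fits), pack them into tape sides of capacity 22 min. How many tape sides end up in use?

7

  15 → side 1 (new)  [load 15/22]
  16 → side 2 (new)  [load 16/22]
  8 → side 3 (new)  [load 8/22]
  7 → side 1  [load 22/22]
  10 → side 3  [load 18/22]
  3 → side 3  [load 21/22]
  19 → side 4 (new)  [load 19/22]
  5 → side 2  [load 21/22]
  18 → side 5 (new)  [load 18/22]
  8 → side 6 (new)  [load 8/22]
  3 → side 4  [load 22/22]
  21 → side 7 (new)  [load 21/22]
  8 → side 6  [load 16/22]
  6 → side 6  [load 22/22]
7 tape sides opened.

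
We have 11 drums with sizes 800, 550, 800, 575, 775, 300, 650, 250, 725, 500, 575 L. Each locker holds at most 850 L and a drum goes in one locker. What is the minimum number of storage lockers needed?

Total = 800 + 800 + 775 + 725 + 650 + 575 + 575 + 550 + 500 + 300 + 250 = 6500 L.
Lower bound: ⌈6500/850⌉ = 8 storage lockers.
Also, 9 drums each exceed 425 L, and no two of those can share a locker, so at least 9 storage lockers are needed.
A packing using 9 storage lockers:
  locker 1: 800 = 800
  locker 2: 800 = 800
  locker 3: 775 = 775
  locker 4: 725 = 725
  locker 5: 650 = 650
  locker 6: 575 + 250 = 825
  locker 7: 575 = 575
  locker 8: 550 + 300 = 850
  locker 9: 500 = 500
This matches the lower bound, so 9 is optimal.

9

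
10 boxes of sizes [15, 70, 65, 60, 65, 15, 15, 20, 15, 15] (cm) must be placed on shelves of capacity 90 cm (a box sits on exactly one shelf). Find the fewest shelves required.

5

Total = 70 + 65 + 65 + 60 + 20 + 15 + 15 + 15 + 15 + 15 = 355 cm.
Lower bound: ⌈355/90⌉ = 4 shelves.
A packing using 5 shelves:
  shelf 1: 70 + 20 = 90
  shelf 2: 65 + 15 = 80
  shelf 3: 65 + 15 = 80
  shelf 4: 60 + 15 + 15 = 90
  shelf 5: 15 = 15
No arrangement into 4 shelves stays within capacity, so 5 is optimal.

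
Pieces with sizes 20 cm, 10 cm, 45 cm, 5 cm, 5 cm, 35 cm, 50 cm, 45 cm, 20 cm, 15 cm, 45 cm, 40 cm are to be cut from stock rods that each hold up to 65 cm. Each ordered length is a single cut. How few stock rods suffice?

6

Total = 50 + 45 + 45 + 45 + 40 + 35 + 20 + 20 + 15 + 10 + 5 + 5 = 335 cm.
Lower bound: ⌈335/65⌉ = 6 stock rods.
A packing using 6 stock rods:
  stock rod 1: 50 + 15 = 65
  stock rod 2: 45 + 20 = 65
  stock rod 3: 45 + 20 = 65
  stock rod 4: 45 + 10 + 5 + 5 = 65
  stock rod 5: 40 = 40
  stock rod 6: 35 = 35
This matches the lower bound, so 6 is optimal.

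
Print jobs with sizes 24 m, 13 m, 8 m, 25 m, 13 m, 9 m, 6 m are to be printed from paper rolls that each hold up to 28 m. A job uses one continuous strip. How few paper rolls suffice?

4

Total = 25 + 24 + 13 + 13 + 9 + 8 + 6 = 98 m.
Lower bound: ⌈98/28⌉ = 4 paper rolls.
A packing using 4 paper rolls:
  roll 1: 25 = 25
  roll 2: 24 = 24
  roll 3: 13 + 13 = 26
  roll 4: 9 + 8 + 6 = 23
This matches the lower bound, so 4 is optimal.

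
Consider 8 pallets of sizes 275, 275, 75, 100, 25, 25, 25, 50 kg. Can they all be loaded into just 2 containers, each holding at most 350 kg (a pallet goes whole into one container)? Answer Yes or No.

Total = 850 kg; ⌈850/350⌉ = 3.
At least 3 containers are required, but only 2 are allowed.

No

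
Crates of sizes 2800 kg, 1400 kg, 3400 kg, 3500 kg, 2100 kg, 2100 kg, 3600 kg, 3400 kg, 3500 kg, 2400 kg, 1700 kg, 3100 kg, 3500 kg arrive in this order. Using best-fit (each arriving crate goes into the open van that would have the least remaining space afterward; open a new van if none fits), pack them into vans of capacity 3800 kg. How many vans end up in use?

  2800 → van 1 (new)  [load 2800/3800]
  1400 → van 2 (new)  [load 1400/3800]
  3400 → van 3 (new)  [load 3400/3800]
  3500 → van 4 (new)  [load 3500/3800]
  2100 → van 2  [load 3500/3800]
  2100 → van 5 (new)  [load 2100/3800]
  3600 → van 6 (new)  [load 3600/3800]
  3400 → van 7 (new)  [load 3400/3800]
  3500 → van 8 (new)  [load 3500/3800]
  2400 → van 9 (new)  [load 2400/3800]
  1700 → van 5  [load 3800/3800]
  3100 → van 10 (new)  [load 3100/3800]
  3500 → van 11 (new)  [load 3500/3800]
11 vans opened.

11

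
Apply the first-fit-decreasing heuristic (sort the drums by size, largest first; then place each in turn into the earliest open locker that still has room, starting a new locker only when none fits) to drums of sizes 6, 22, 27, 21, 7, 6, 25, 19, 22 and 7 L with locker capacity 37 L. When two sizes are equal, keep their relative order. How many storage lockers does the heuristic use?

Sorted descending: 27, 25, 22, 22, 21, 19, 7, 7, 6, 6.
  27 → locker 1 (new)  [load 27/37]
  25 → locker 2 (new)  [load 25/37]
  22 → locker 3 (new)  [load 22/37]
  22 → locker 4 (new)  [load 22/37]
  21 → locker 5 (new)  [load 21/37]
  19 → locker 6 (new)  [load 19/37]
  7 → locker 1  [load 34/37]
  7 → locker 2  [load 32/37]
  6 → locker 3  [load 28/37]
  6 → locker 3  [load 34/37]
6 storage lockers opened.

6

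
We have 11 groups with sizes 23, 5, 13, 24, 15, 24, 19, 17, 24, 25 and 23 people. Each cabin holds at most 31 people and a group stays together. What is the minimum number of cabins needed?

Total = 25 + 24 + 24 + 24 + 23 + 23 + 19 + 17 + 15 + 13 + 5 = 212 people.
Lower bound: ⌈212/31⌉ = 7 cabins.
Also, 8 groups each exceed 31/2 people, and no two of those can share a cabin, so at least 8 cabins are needed.
A packing using 9 cabins:
  cabin 1: 25 + 5 = 30
  cabin 2: 24 = 24
  cabin 3: 24 = 24
  cabin 4: 24 = 24
  cabin 5: 23 = 23
  cabin 6: 23 = 23
  cabin 7: 19 = 19
  cabin 8: 17 + 13 = 30
  cabin 9: 15 = 15
No arrangement into 8 cabins stays within capacity, so 9 is optimal.

9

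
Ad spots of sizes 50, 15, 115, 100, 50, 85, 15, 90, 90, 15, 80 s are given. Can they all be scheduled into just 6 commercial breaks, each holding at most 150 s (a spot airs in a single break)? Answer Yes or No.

A valid assignment using 6 commercial breaks:
  break 1: 115 + 15 + 15 = 145
  break 2: 100 + 50 = 150
  break 3: 90 + 50 = 140
  break 4: 90 + 15 = 105
  break 5: 85 = 85
  break 6: 80 = 80
Every load is within 150 s, so 6 commercial breaks suffice.

Yes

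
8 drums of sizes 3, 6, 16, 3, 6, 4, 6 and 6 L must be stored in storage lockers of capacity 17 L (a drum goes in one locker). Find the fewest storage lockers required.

4

Total = 16 + 6 + 6 + 6 + 6 + 4 + 3 + 3 = 50 L.
Lower bound: ⌈50/17⌉ = 3 storage lockers.
A packing using 4 storage lockers:
  locker 1: 16 = 16
  locker 2: 6 + 6 + 4 = 16
  locker 3: 6 + 6 + 3 = 15
  locker 4: 3 = 3
No arrangement into 3 storage lockers stays within capacity, so 4 is optimal.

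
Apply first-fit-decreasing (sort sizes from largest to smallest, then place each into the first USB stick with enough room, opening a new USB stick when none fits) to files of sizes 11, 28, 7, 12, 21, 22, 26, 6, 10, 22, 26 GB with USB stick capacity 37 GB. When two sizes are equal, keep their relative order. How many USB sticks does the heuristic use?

Sorted descending: 28, 26, 26, 22, 22, 21, 12, 11, 10, 7, 6.
  28 → USB stick 1 (new)  [load 28/37]
  26 → USB stick 2 (new)  [load 26/37]
  26 → USB stick 3 (new)  [load 26/37]
  22 → USB stick 4 (new)  [load 22/37]
  22 → USB stick 5 (new)  [load 22/37]
  21 → USB stick 6 (new)  [load 21/37]
  12 → USB stick 4  [load 34/37]
  11 → USB stick 2  [load 37/37]
  10 → USB stick 3  [load 36/37]
  7 → USB stick 1  [load 35/37]
  6 → USB stick 5  [load 28/37]
6 USB sticks opened.

6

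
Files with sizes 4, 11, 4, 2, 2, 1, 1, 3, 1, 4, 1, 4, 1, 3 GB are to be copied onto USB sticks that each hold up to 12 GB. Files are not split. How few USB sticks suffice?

Total = 11 + 4 + 4 + 4 + 4 + 3 + 3 + 2 + 2 + 1 + 1 + 1 + 1 + 1 = 42 GB.
Lower bound: ⌈42/12⌉ = 4 USB sticks.
A packing using 4 USB sticks:
  USB stick 1: 11 + 1 = 12
  USB stick 2: 4 + 4 + 4 = 12
  USB stick 3: 4 + 3 + 3 + 2 = 12
  USB stick 4: 2 + 1 + 1 + 1 + 1 = 6
This matches the lower bound, so 4 is optimal.

4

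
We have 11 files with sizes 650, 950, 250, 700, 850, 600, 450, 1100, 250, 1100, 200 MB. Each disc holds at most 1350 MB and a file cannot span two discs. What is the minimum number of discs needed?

Total = 1100 + 1100 + 950 + 850 + 700 + 650 + 600 + 450 + 250 + 250 + 200 = 7100 MB.
Lower bound: ⌈7100/1350⌉ = 6 discs.
A packing using 6 discs:
  disc 1: 1100 + 250 = 1350
  disc 2: 1100 + 250 = 1350
  disc 3: 950 + 200 = 1150
  disc 4: 850 + 450 = 1300
  disc 5: 700 + 650 = 1350
  disc 6: 600 = 600
This matches the lower bound, so 6 is optimal.

6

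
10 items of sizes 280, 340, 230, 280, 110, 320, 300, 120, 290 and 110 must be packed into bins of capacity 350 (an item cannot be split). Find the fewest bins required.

8

Total = 340 + 320 + 300 + 290 + 280 + 280 + 230 + 120 + 110 + 110 = 2380.
Lower bound: ⌈2380/350⌉ = 7 bins.
A packing using 8 bins:
  bin 1: 340 = 340
  bin 2: 320 = 320
  bin 3: 300 = 300
  bin 4: 290 = 290
  bin 5: 280 = 280
  bin 6: 280 = 280
  bin 7: 230 + 120 = 350
  bin 8: 110 + 110 = 220
No arrangement into 7 bins stays within capacity, so 8 is optimal.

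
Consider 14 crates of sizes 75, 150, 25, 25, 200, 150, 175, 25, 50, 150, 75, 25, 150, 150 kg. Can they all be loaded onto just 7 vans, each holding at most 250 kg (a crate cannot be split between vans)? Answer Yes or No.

Yes

A valid assignment using 7 vans:
  van 1: 200 + 50 = 250
  van 2: 175 + 75 = 250
  van 3: 150 + 75 + 25 = 250
  van 4: 150 + 25 + 25 + 25 = 225
  van 5: 150 = 150
  van 6: 150 = 150
  van 7: 150 = 150
Every load is within 250 kg, so 7 vans suffice.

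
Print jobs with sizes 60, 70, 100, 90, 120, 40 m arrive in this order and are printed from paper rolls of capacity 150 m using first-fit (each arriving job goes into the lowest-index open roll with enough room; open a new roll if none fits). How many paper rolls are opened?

4

  60 → roll 1 (new)  [load 60/150]
  70 → roll 1  [load 130/150]
  100 → roll 2 (new)  [load 100/150]
  90 → roll 3 (new)  [load 90/150]
  120 → roll 4 (new)  [load 120/150]
  40 → roll 2  [load 140/150]
4 paper rolls opened.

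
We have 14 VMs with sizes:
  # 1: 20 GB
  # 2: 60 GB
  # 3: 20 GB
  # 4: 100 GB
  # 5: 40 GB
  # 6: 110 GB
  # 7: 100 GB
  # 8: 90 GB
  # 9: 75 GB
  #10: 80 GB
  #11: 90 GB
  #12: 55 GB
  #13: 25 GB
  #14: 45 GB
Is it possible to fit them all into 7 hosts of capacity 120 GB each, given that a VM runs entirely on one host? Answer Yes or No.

Total = 910 GB; ⌈910/120⌉ = 8.
At least 8 hosts are required, but only 7 are allowed.

No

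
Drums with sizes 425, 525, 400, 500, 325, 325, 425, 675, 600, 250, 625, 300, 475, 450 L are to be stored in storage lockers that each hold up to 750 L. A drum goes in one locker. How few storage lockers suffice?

10

Total = 675 + 625 + 600 + 525 + 500 + 475 + 450 + 425 + 425 + 400 + 325 + 325 + 300 + 250 = 6300 L.
Lower bound: ⌈6300/750⌉ = 9 storage lockers.
Also, 10 drums each exceed 375 L, and no two of those can share a locker, so at least 10 storage lockers are needed.
A packing using 10 storage lockers:
  locker 1: 675 = 675
  locker 2: 625 = 625
  locker 3: 600 = 600
  locker 4: 525 = 525
  locker 5: 500 + 250 = 750
  locker 6: 475 = 475
  locker 7: 450 + 300 = 750
  locker 8: 425 + 325 = 750
  locker 9: 425 + 325 = 750
  locker 10: 400 = 400
This matches the lower bound, so 10 is optimal.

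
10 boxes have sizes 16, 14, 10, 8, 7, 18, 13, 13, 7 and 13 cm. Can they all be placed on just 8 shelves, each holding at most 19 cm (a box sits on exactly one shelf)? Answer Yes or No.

A valid assignment using 8 shelves:
  shelf 1: 18 = 18
  shelf 2: 16 = 16
  shelf 3: 14 = 14
  shelf 4: 13 = 13
  shelf 5: 13 = 13
  shelf 6: 13 = 13
  shelf 7: 10 + 8 = 18
  shelf 8: 7 + 7 = 14
Every load is within 19 cm, so 8 shelves suffice.

Yes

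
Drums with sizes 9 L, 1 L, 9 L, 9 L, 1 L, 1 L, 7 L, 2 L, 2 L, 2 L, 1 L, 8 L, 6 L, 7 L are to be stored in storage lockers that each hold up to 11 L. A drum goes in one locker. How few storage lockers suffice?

7

Total = 9 + 9 + 9 + 8 + 7 + 7 + 6 + 2 + 2 + 2 + 1 + 1 + 1 + 1 = 65 L.
Lower bound: ⌈65/11⌉ = 6 storage lockers.
Also, 7 drums each exceed 11/2 L, and no two of those can share a locker, so at least 7 storage lockers are needed.
A packing using 7 storage lockers:
  locker 1: 9 + 2 = 11
  locker 2: 9 + 2 = 11
  locker 3: 9 + 2 = 11
  locker 4: 8 + 1 + 1 + 1 = 11
  locker 5: 7 + 1 = 8
  locker 6: 7 = 7
  locker 7: 6 = 6
This matches the lower bound, so 7 is optimal.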